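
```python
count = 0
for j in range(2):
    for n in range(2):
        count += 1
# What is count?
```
Trace:
  count=0
  count=1, j=0, n=0
  count=2, j=0, n=1
  count=3, j=1, n=0
  count=4, j=1, n=1

Final answer: 4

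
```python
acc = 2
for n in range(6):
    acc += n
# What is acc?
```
Trace:
  acc=2
  acc=2, n=0
  acc=3, n=1
  acc=5, n=2
  acc=8, n=3
  acc=12, n=4
  acc=17, n=5

Final answer: 17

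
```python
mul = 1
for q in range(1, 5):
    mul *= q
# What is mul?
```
Trace:
  mul=1
  mul=1, q=1
  mul=2, q=2
  mul=6, q=3
  mul=24, q=4

Final answer: 24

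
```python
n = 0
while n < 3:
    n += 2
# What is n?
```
Trace:
  n=0
  n=2
  n=4

Final answer: 4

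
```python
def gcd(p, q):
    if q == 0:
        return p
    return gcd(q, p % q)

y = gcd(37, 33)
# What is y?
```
Call trace:
gcd(p=37, q=33)
  gcd(p=33, q=4)
    gcd(p=4, q=1)
      gcd(p=1, q=0)
      -> return 1
    -> return 1
  -> return 1
-> return 1

Final answer: 1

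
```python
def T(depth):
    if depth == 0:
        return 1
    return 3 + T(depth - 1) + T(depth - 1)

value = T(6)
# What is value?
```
Call trace (a repeated sub-call is expanded the first time; later identical calls just restate its return value):
T(depth=6)
  T(depth=5)
    T(depth=4)
      T(depth=3)
        T(depth=2)
          T(depth=1)
            T(depth=0)
            -> return 1
            T(depth=0)
            -> return 1
          -> return 5
          T(depth=1) -> return 5  (same call as traced above)
        -> return 13
        T(depth=2) -> return 13  (same call as traced above)
      -> return 29
      T(depth=3) -> return 29  (same call as traced above)
    -> return 61
    T(depth=4) -> return 61  (same call as traced above)
  -> return 125
  T(depth=5) -> return 125  (same call as traced above)
-> return 253

Final answer: 253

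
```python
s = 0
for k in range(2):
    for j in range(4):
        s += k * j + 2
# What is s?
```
Trace:
  s=0
  s=2, k=0, j=0
  s=4, k=0, j=1
  s=6, k=0, j=2
  s=8, k=0, j=3
  s=10, k=1, j=0
  s=13, k=1, j=1
  s=17, k=1, j=2
  s=22, k=1, j=3

Final answer: 22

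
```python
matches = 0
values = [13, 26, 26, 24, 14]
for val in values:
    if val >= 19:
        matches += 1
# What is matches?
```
Trace:
  matches=0
  matches=0, val=13
  matches=1, val=26
  matches=2, val=26
  matches=3, val=24
  matches=3, val=14

Final answer: 3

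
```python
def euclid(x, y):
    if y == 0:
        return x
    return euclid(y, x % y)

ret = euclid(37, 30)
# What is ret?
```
Call trace:
euclid(x=37, y=30)
  euclid(x=30, y=7)
    euclid(x=7, y=2)
      euclid(x=2, y=1)
        euclid(x=1, y=0)
        -> return 1
      -> return 1
    -> return 1
  -> return 1
-> return 1

Final answer: 1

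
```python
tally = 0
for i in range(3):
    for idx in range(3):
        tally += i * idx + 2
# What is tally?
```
Trace:
  tally=0
  tally=2, i=0, idx=0
  tally=4, i=0, idx=1
  tally=6, i=0, idx=2
  tally=8, i=1, idx=0
  tally=11, i=1, idx=1
  tally=15, i=1, idx=2
  tally=17, i=2, idx=0
  tally=21, i=2, idx=1
  tally=27, i=2, idx=2

Final answer: 27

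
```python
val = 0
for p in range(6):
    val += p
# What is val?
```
Trace:
  val=0
  val=0, p=0
  val=1, p=1
  val=3, p=2
  val=6, p=3
  val=10, p=4
  val=15, p=5

Final answer: 15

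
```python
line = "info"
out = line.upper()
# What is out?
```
Trace:
  line='info'
  line='info', out='INFO'

Final answer: 'INFO'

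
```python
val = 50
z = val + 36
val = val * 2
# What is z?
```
Trace:
  val=50
  val=50, z=86
  val=100, z=86

Final answer: 86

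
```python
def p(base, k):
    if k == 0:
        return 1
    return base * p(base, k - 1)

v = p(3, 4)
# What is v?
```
Call trace:
p(base=3, k=4)
  p(base=3, k=3)
    p(base=3, k=2)
      p(base=3, k=1)
        p(base=3, k=0)
        -> return 1
      -> return 3
    -> return 9
  -> return 27
-> return 81

Final answer: 81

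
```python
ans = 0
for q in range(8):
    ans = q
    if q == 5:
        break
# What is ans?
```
Trace:
  ans=0
  ans=0, q=0
  ans=1, q=1
  ans=2, q=2
  ans=3, q=3
  ans=4, q=4
  ans=5, q=5

Final answer: 5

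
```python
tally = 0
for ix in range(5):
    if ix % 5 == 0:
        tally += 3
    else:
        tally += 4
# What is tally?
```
Trace:
  tally=0
  tally=3, ix=0
  tally=7, ix=1
  tally=11, ix=2
  tally=15, ix=3
  tally=19, ix=4

Final answer: 19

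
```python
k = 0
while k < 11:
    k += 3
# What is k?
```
Trace:
  k=0
  k=3
  k=6
  k=9
  k=12

Final answer: 12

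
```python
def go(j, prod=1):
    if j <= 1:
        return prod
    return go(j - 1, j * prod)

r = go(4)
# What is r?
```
Call trace:
go(j=4, prod=1)
  go(j=3, prod=4)
    go(j=2, prod=12)
      go(j=1, prod=24)
      -> return 24
    -> return 24
  -> return 24
-> return 24

Final answer: 24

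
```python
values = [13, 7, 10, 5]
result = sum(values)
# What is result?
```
Trace:
  values=[13, 7, 10, 5]
  values=[13, 7, 10, 5], result=35

Final answer: 35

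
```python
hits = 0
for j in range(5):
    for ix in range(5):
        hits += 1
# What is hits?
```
Trace:
  hits=0
  hits=1, j=0, ix=0
  hits=2, j=0, ix=1
  hits=3, j=0, ix=2
  hits=4, j=0, ix=3
  hits=5, j=0, ix=4
  hits=6, j=1, ix=0
  hits=7, j=1, ix=1
  hits=8, j=1, ix=2
  hits=9, j=1, ix=3
  hits=10, j=1, ix=4
  hits=11, j=2, ix=0
  hits=12, j=2, ix=1
  hits=13, j=2, ix=2
  hits=14, j=2, ix=3
  hits=15, j=2, ix=4
  hits=16, j=3, ix=0
  hits=17, j=3, ix=1
  hits=18, j=3, ix=2
  hits=19, j=3, ix=3
  hits=20, j=3, ix=4
  hits=21, j=4, ix=0
  hits=22, j=4, ix=1
  hits=23, j=4, ix=2
  hits=24, j=4, ix=3
  hits=25, j=4, ix=4

Final answer: 25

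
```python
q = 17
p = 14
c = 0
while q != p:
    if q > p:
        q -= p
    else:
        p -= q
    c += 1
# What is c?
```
Trace:
  q=17
  q=17, p=14
  q=17, p=14, c=0
  q=3, p=14, c=1
  q=3, p=11, c=2
  q=3, p=8, c=3
  q=3, p=5, c=4
  q=3, p=2, c=5
  q=1, p=2, c=6
  q=1, p=1, c=7

Final answer: 7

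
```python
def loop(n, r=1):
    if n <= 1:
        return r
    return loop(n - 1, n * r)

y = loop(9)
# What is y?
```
Call trace:
loop(n=9, r=1)
  loop(n=8, r=9)
    loop(n=7, r=72)
      loop(n=6, r=504)
        loop(n=5, r=3024)
          loop(n=4, r=15120)
            loop(n=3, r=60480)
              loop(n=2, r=181440)
                loop(n=1, r=362880)
                -> return 362880
              -> return 362880
            -> return 362880
          -> return 362880
        -> return 362880
      -> return 362880
    -> return 362880
  -> return 362880
-> return 362880

Final answer: 362880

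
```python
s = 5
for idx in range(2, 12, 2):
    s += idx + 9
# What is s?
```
Trace:
  s=5
  s=16, idx=2
  s=29, idx=4
  s=44, idx=6
  s=61, idx=8
  s=80, idx=10

Final answer: 80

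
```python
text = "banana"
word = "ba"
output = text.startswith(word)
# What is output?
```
Trace:
  text='banana'
  text='banana', word='ba'
  text='banana', word='ba', output=True

Final answer: True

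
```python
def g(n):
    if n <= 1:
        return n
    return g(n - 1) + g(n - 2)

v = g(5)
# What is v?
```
Call trace (a repeated sub-call is expanded the first time; later identical calls just restate its return value):
g(n=5)
  g(n=4)
    g(n=3)
      g(n=2)
        g(n=1)
        -> return 1
        g(n=0)
        -> return 0
      -> return 1
      g(n=1)
      -> return 1
    -> return 2
    g(n=2) -> return 1  (same call as traced above)
  -> return 3
  g(n=3) -> return 2  (same call as traced above)
-> return 5

Final answer: 5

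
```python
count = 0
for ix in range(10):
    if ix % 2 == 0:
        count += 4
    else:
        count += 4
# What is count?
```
Trace:
  count=0
  count=4, ix=0
  count=8, ix=1
  count=12, ix=2
  count=16, ix=3
  count=20, ix=4
  count=24, ix=5
  count=28, ix=6
  count=32, ix=7
  count=36, ix=8
  count=40, ix=9

Final answer: 40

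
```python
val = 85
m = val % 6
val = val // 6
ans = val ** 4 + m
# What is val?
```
Trace:
  val=85
  val=85, m=1
  val=14, m=1
  val=14, m=1, ans=38417

Final answer: 14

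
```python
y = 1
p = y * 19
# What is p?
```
Trace:
  y=1
  y=1, p=19

Final answer: 19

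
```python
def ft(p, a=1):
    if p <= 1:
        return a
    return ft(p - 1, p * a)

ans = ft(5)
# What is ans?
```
Call trace:
ft(p=5, a=1)
  ft(p=4, a=5)
    ft(p=3, a=20)
      ft(p=2, a=60)
        ft(p=1, a=120)
        -> return 120
      -> return 120
    -> return 120
  -> return 120
-> return 120

Final answer: 120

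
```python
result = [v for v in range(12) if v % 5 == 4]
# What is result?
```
Trace:
  v=0
  v=1
  v=2
  v=3
  v=4
  v=5
  v=6
  v=7
  v=8
  v=9
  v=10
  v=11
  result=[4, 9]

Final answer: [4, 9]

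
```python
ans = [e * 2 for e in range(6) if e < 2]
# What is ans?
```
Trace:
  e=0
  e=1
  e=2
  e=3
  e=4
  e=5
  ans=[0, 2]

Final answer: [0, 2]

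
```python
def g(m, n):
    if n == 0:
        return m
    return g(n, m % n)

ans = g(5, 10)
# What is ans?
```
Call trace:
g(m=5, n=10)
  g(m=10, n=5)
    g(m=5, n=0)
    -> return 5
  -> return 5
-> return 5

Final answer: 5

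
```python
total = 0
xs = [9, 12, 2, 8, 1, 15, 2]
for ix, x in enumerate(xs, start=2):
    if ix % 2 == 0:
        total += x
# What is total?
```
Trace:
  total=0
  total=9, ix=2, x=9
  total=9, ix=3, x=12
  total=11, ix=4, x=2
  total=11, ix=5, x=8
  total=12, ix=6, x=1
  total=12, ix=7, x=15
  total=14, ix=8, x=2

Final answer: 14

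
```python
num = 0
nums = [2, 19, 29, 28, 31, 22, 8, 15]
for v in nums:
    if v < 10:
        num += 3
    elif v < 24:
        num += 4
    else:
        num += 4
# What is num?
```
Trace:
  num=0
  num=3, v=2
  num=7, v=19
  num=11, v=29
  num=15, v=28
  num=19, v=31
  num=23, v=22
  num=26, v=8
  num=30, v=15

Final answer: 30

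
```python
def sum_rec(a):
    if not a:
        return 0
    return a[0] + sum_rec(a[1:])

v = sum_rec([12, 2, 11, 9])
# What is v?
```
Call trace:
sum_rec(a=[12, 2, 11, 9])
  sum_rec(a=[2, 11, 9])
    sum_rec(a=[11, 9])
      sum_rec(a=[9])
        sum_rec(a=[])
        -> return 0
      -> return 9
    -> return 20
  -> return 22
-> return 34

Final answer: 34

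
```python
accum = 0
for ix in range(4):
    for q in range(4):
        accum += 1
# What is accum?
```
Trace:
  accum=0
  accum=1, ix=0, q=0
  accum=2, ix=0, q=1
  accum=3, ix=0, q=2
  accum=4, ix=0, q=3
  accum=5, ix=1, q=0
  accum=6, ix=1, q=1
  accum=7, ix=1, q=2
  accum=8, ix=1, q=3
  accum=9, ix=2, q=0
  accum=10, ix=2, q=1
  accum=11, ix=2, q=2
  accum=12, ix=2, q=3
  accum=13, ix=3, q=0
  accum=14, ix=3, q=1
  accum=15, ix=3, q=2
  accum=16, ix=3, q=3

Final answer: 16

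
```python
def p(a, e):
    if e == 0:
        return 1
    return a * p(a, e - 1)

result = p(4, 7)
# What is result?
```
Call trace:
p(a=4, e=7)
  p(a=4, e=6)
    p(a=4, e=5)
      p(a=4, e=4)
        p(a=4, e=3)
          p(a=4, e=2)
            p(a=4, e=1)
              p(a=4, e=0)
              -> return 1
            -> return 4
          -> return 16
        -> return 64
      -> return 256
    -> return 1024
  -> return 4096
-> return 16384

Final answer: 16384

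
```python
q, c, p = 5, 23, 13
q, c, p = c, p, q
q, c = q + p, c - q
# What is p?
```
Trace:
  q=5, c=23, p=13
  q=23, c=13, p=5
  q=28, c=-10, p=5

Final answer: 5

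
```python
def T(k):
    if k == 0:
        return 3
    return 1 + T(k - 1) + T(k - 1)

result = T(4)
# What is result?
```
Call trace (a repeated sub-call is expanded the first time; later identical calls just restate its return value):
T(k=4)
  T(k=3)
    T(k=2)
      T(k=1)
        T(k=0)
        -> return 3
        T(k=0)
        -> return 3
      -> return 7
      T(k=1) -> return 7  (same call as traced above)
    -> return 15
    T(k=2) -> return 15  (same call as traced above)
  -> return 31
  T(k=3) -> return 31  (same call as traced above)
-> return 63

Final answer: 63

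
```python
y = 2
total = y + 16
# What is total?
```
Trace:
  y=2
  y=2, total=18

Final answer: 18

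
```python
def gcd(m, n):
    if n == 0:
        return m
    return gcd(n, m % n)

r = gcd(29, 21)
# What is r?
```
Call trace:
gcd(m=29, n=21)
  gcd(m=21, n=8)
    gcd(m=8, n=5)
      gcd(m=5, n=3)
        gcd(m=3, n=2)
          gcd(m=2, n=1)
            gcd(m=1, n=0)
            -> return 1
          -> return 1
        -> return 1
      -> return 1
    -> return 1
  -> return 1
-> return 1

Final answer: 1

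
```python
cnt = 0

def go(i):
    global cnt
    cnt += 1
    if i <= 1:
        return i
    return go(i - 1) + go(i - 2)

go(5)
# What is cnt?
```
Call trace (a repeated sub-call is expanded the first time; later identical calls just restate its return value):
go(i=5)
  go(i=4)
    go(i=3)
      go(i=2)
        go(i=1)
        -> return 1
        go(i=0)
        -> return 0
      -> return 1
      go(i=1)
      -> return 1
    -> return 2
    go(i=2) -> return 1  (same call as traced above)
  -> return 3
  go(i=3) -> return 2  (same call as traced above)
-> return 5

cnt is incremented once per call, so count the calls in each subtree. Let C(i) = number of calls made by go(i).
C(0) = C(1) = 1 (base case, no recursion); C(i) = 1 + C(i - 1) + C(i - 2) otherwise.
C(2) = 1 + C(1) + C(0) = 1 + 1 + 1 = 3
C(3) = 1 + C(2) + C(1) = 1 + 3 + 1 = 5
C(4) = 1 + C(3) + C(2) = 1 + 5 + 3 = 9
C(5) = 1 + C(4) + C(3) = 1 + 9 + 5 = 15
cnt = C(5) = 15

Final answer: 15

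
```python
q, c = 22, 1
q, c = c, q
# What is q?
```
Trace:
  q=22, c=1
  q=1, c=22

Final answer: 1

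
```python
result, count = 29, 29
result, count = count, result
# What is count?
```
Trace:
  result=29, count=29
  result=29, count=29

Final answer: 29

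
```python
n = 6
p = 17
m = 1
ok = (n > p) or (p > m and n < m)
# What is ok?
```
Trace:
  n=6
  n=6, p=17
  n=6, p=17, m=1
  n=6, p=17, m=1, ok=False

Final answer: False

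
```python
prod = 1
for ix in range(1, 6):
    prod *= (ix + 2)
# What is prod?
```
Trace:
  prod=1
  prod=3, ix=1
  prod=12, ix=2
  prod=60, ix=3
  prod=360, ix=4
  prod=2520, ix=5

Final answer: 2520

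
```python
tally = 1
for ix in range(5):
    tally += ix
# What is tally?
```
Trace:
  tally=1
  tally=1, ix=0
  tally=2, ix=1
  tally=4, ix=2
  tally=7, ix=3
  tally=11, ix=4

Final answer: 11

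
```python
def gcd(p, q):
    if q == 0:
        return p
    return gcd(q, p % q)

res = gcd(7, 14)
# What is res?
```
Call trace:
gcd(p=7, q=14)
  gcd(p=14, q=7)
    gcd(p=7, q=0)
    -> return 7
  -> return 7
-> return 7

Final answer: 7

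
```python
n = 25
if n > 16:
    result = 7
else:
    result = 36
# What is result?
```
Trace:
  n=25
  n=25, result=7

Final answer: 7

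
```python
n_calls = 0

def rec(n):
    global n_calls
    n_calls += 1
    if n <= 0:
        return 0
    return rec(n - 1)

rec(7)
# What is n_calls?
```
Call trace:
rec(n=7)
  rec(n=6)
    rec(n=5)
      rec(n=4)
        rec(n=3)
          rec(n=2)
            rec(n=1)
              rec(n=0)
              -> return 0
            -> return 0
          -> return 0
        -> return 0
      -> return 0
    -> return 0
  -> return 0
-> return 0

n_calls is incremented once per call. rec is entered once for each n = 7, 6, 5, 4, 3, 2, 1, 0 (the n <= 0 call returns without recursing), i.e. 7 + 1 calls.
n_calls = 8

Final answer: 8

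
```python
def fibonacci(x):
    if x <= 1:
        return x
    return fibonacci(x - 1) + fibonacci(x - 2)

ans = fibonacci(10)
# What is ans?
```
Call trace (a repeated sub-call is expanded the first time; later identical calls just restate its return value):
fibonacci(x=10)
  fibonacci(x=9)
    fibonacci(x=8)
      fibonacci(x=7)
        fibonacci(x=6)
          fibonacci(x=5)
            fibonacci(x=4)
              fibonacci(x=3)
                fibonacci(x=2)
                  fibonacci(x=1)
                  -> return 1
                  fibonacci(x=0)
                  -> return 0
                -> return 1
                fibonacci(x=1)
                -> return 1
              -> return 2
              fibonacci(x=2) -> return 1  (same call as traced above)
            -> return 3
            fibonacci(x=3) -> return 2  (same call as traced above)
          -> return 5
          fibonacci(x=4) -> return 3  (same call as traced above)
        -> return 8
        fibonacci(x=5) -> return 5  (same call as traced above)
      -> return 13
      fibonacci(x=6) -> return 8  (same call as traced above)
    -> return 21
    fibonacci(x=7) -> return 13  (same call as traced above)
  -> return 34
  fibonacci(x=8) -> return 21  (same call as traced above)
-> return 55

Final answer: 55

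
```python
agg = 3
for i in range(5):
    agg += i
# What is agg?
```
Trace:
  agg=3
  agg=3, i=0
  agg=4, i=1
  agg=6, i=2
  agg=9, i=3
  agg=13, i=4

Final answer: 13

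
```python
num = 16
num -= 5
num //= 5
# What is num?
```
Trace:
  num=16
  num=11
  num=2

Final answer: 2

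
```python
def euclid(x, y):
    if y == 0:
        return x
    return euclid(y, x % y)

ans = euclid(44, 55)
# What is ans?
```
Call trace:
euclid(x=44, y=55)
  euclid(x=55, y=44)
    euclid(x=44, y=11)
      euclid(x=11, y=0)
      -> return 11
    -> return 11
  -> return 11
-> return 11

Final answer: 11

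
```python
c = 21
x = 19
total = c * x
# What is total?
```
Trace:
  c=21
  c=21, x=19
  c=21, x=19, total=399

Final answer: 399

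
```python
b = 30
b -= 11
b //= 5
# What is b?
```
Trace:
  b=30
  b=19
  b=3

Final answer: 3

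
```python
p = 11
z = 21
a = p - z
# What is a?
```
Trace:
  p=11
  p=11, z=21
  p=11, z=21, a=-10

Final answer: -10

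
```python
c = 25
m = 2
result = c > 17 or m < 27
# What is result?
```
Trace:
  c=25
  c=25, m=2
  c=25, m=2, result=True

Final answer: True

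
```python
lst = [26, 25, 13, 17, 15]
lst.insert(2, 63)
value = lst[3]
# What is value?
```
Trace:
  lst=[26, 25, 13, 17, 15]
  lst=[26, 25, 63, 13, 17, 15]
  lst=[26, 25, 63, 13, 17, 15], value=13

Final answer: 13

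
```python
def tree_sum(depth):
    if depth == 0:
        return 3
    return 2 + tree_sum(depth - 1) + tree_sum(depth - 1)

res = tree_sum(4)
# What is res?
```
Call trace (a repeated sub-call is expanded the first time; later identical calls just restate its return value):
tree_sum(depth=4)
  tree_sum(depth=3)
    tree_sum(depth=2)
      tree_sum(depth=1)
        tree_sum(depth=0)
        -> return 3
        tree_sum(depth=0)
        -> return 3
      -> return 8
      tree_sum(depth=1) -> return 8  (same call as traced above)
    -> return 18
    tree_sum(depth=2) -> return 18  (same call as traced above)
  -> return 38
  tree_sum(depth=3) -> return 38  (same call as traced above)
-> return 78

Final answer: 78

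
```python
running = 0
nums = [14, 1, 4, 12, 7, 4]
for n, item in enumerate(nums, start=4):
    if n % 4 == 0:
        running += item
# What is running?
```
Trace:
  running=0
  running=14, n=4, item=14
  running=14, n=5, item=1
  running=14, n=6, item=4
  running=14, n=7, item=12
  running=21, n=8, item=7
  running=21, n=9, item=4

Final answer: 21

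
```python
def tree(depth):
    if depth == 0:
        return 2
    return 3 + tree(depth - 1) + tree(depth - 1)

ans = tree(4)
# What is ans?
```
Call trace (a repeated sub-call is expanded the first time; later identical calls just restate its return value):
tree(depth=4)
  tree(depth=3)
    tree(depth=2)
      tree(depth=1)
        tree(depth=0)
        -> return 2
        tree(depth=0)
        -> return 2
      -> return 7
      tree(depth=1) -> return 7  (same call as traced above)
    -> return 17
    tree(depth=2) -> return 17  (same call as traced above)
  -> return 37
  tree(depth=3) -> return 37  (same call as traced above)
-> return 77

Final answer: 77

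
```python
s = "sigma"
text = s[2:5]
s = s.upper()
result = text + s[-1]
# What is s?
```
Trace:
  s='sigma'
  s='sigma', text='gma'
  s='SIGMA', text='gma'
  s='SIGMA', text='gma', result='gmaA'

Final answer: 'SIGMA'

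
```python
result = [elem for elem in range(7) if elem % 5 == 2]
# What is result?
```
Trace:
  elem=0
  elem=1
  elem=2
  elem=3
  elem=4
  elem=5
  elem=6
  result=[2]

Final answer: [2]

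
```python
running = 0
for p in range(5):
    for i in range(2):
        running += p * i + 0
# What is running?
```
Trace:
  running=0
  running=0, p=0, i=0
  running=0, p=0, i=1
  running=0, p=1, i=0
  running=1, p=1, i=1
  running=1, p=2, i=0
  running=3, p=2, i=1
  running=3, p=3, i=0
  running=6, p=3, i=1
  running=6, p=4, i=0
  running=10, p=4, i=1

Final answer: 10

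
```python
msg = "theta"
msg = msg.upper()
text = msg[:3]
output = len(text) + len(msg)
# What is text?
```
Trace:
  msg='theta'
  msg='THETA'
  msg='THETA', text='THE'
  msg='THETA', text='THE', output=8

Final answer: 'THE'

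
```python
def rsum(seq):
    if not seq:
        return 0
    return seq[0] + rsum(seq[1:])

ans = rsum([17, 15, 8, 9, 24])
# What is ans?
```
Call trace:
rsum(seq=[17, 15, 8, 9, 24])
  rsum(seq=[15, 8, 9, 24])
    rsum(seq=[8, 9, 24])
      rsum(seq=[9, 24])
        rsum(seq=[24])
          rsum(seq=[])
          -> return 0
        -> return 24
      -> return 33
    -> return 41
  -> return 56
-> return 73

Final answer: 73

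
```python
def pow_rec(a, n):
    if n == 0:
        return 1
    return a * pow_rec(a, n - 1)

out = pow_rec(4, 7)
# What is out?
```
Call trace:
pow_rec(a=4, n=7)
  pow_rec(a=4, n=6)
    pow_rec(a=4, n=5)
      pow_rec(a=4, n=4)
        pow_rec(a=4, n=3)
          pow_rec(a=4, n=2)
            pow_rec(a=4, n=1)
              pow_rec(a=4, n=0)
              -> return 1
            -> return 4
          -> return 16
        -> return 64
      -> return 256
    -> return 1024
  -> return 4096
-> return 16384

Final answer: 16384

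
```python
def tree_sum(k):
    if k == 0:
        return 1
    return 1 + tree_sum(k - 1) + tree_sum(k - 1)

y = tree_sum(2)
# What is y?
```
Call trace (a repeated sub-call is expanded the first time; later identical calls just restate its return value):
tree_sum(k=2)
  tree_sum(k=1)
    tree_sum(k=0)
    -> return 1
    tree_sum(k=0)
    -> return 1
  -> return 3
  tree_sum(k=1) -> return 3  (same call as traced above)
-> return 7

Final answer: 7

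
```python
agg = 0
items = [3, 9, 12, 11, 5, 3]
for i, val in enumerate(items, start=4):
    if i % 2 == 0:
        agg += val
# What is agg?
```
Trace:
  agg=0
  agg=3, i=4, val=3
  agg=3, i=5, val=9
  agg=15, i=6, val=12
  agg=15, i=7, val=11
  agg=20, i=8, val=5
  agg=20, i=9, val=3

Final answer: 20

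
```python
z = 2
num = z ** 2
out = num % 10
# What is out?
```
Trace:
  z=2
  z=2, num=4
  z=2, num=4, out=4

Final answer: 4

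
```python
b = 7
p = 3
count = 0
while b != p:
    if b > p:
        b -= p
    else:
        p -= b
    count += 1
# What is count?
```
Trace:
  b=7
  b=7, p=3
  b=7, p=3, count=0
  b=4, p=3, count=1
  b=1, p=3, count=2
  b=1, p=2, count=3
  b=1, p=1, count=4

Final answer: 4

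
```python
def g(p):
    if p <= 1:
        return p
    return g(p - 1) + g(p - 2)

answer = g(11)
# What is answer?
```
Call trace (a repeated sub-call is expanded the first time; later identical calls just restate its return value):
g(p=11)
  g(p=10)
    g(p=9)
      g(p=8)
        g(p=7)
          g(p=6)
            g(p=5)
              g(p=4)
                g(p=3)
                  g(p=2)
                    g(p=1)
                    -> return 1
                    g(p=0)
                    -> return 0
                  -> return 1
                  g(p=1)
                  -> return 1
                -> return 2
                g(p=2) -> return 1  (same call as traced above)
              -> return 3
              g(p=3) -> return 2  (same call as traced above)
            -> return 5
            g(p=4) -> return 3  (same call as traced above)
          -> return 8
          g(p=5) -> return 5  (same call as traced above)
        -> return 13
        g(p=6) -> return 8  (same call as traced above)
      -> return 21
      g(p=7) -> return 13  (same call as traced above)
    -> return 34
    g(p=8) -> return 21  (same call as traced above)
  -> return 55
  g(p=9) -> return 34  (same call as traced above)
-> return 89

Final answer: 89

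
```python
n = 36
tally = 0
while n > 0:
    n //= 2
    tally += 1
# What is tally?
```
Trace:
  n=36
  n=36, tally=0
  n=18, tally=1
  n=9, tally=2
  n=4, tally=3
  n=2, tally=4
  n=1, tally=5
  n=0, tally=6

Final answer: 6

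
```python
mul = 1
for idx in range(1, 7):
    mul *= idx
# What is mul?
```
Trace:
  mul=1
  mul=1, idx=1
  mul=2, idx=2
  mul=6, idx=3
  mul=24, idx=4
  mul=120, idx=5
  mul=720, idx=6

Final answer: 720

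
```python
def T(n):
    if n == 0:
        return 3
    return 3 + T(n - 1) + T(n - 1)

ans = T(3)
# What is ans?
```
Call trace (a repeated sub-call is expanded the first time; later identical calls just restate its return value):
T(n=3)
  T(n=2)
    T(n=1)
      T(n=0)
      -> return 3
      T(n=0)
      -> return 3
    -> return 9
    T(n=1) -> return 9  (same call as traced above)
  -> return 21
  T(n=2) -> return 21  (same call as traced above)
-> return 45

Final answer: 45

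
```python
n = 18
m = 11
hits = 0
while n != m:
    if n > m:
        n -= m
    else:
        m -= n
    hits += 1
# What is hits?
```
Trace:
  n=18
  n=18, m=11
  n=18, m=11, hits=0
  n=7, m=11, hits=1
  n=7, m=4, hits=2
  n=3, m=4, hits=3
  n=3, m=1, hits=4
  n=2, m=1, hits=5
  n=1, m=1, hits=6

Final answer: 6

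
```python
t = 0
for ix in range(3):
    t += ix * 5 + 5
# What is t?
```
Trace:
  t=0
  t=5, ix=0
  t=15, ix=1
  t=30, ix=2

Final answer: 30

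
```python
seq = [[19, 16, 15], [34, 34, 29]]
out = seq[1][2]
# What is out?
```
Trace:
  seq=[[19, 16, 15], [34, 34, 29]]
  seq=[[19, 16, 15], [34, 34, 29]], out=29

Final answer: 29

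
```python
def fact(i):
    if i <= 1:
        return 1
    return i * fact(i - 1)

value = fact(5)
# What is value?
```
Call trace:
fact(i=5)
  fact(i=4)
    fact(i=3)
      fact(i=2)
        fact(i=1)
        -> return 1
      -> return 2
    -> return 6
  -> return 24
-> return 120

Final answer: 120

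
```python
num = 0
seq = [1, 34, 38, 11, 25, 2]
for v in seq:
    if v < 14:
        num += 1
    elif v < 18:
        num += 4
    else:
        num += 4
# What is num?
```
Trace:
  num=0
  num=1, v=1
  num=5, v=34
  num=9, v=38
  num=10, v=11
  num=14, v=25
  num=15, v=2

Final answer: 15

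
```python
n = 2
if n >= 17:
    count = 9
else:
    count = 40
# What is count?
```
Trace:
  n=2
  n=2, count=40

Final answer: 40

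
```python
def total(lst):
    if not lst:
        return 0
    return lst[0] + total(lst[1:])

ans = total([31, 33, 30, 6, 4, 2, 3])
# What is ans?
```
Call trace:
total(lst=[31, 33, 30, 6, 4, 2, 3])
  total(lst=[33, 30, 6, 4, 2, 3])
    total(lst=[30, 6, 4, 2, 3])
      total(lst=[6, 4, 2, 3])
        total(lst=[4, 2, 3])
          total(lst=[2, 3])
            total(lst=[3])
              total(lst=[])
              -> return 0
            -> return 3
          -> return 5
        -> return 9
      -> return 15
    -> return 45
  -> return 78
-> return 109

Final answer: 109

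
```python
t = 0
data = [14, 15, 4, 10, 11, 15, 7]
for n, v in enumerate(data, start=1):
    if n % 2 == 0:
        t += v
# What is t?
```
Trace:
  t=0
  t=0, n=1, v=14
  t=15, n=2, v=15
  t=15, n=3, v=4
  t=25, n=4, v=10
  t=25, n=5, v=11
  t=40, n=6, v=15
  t=40, n=7, v=7

Final answer: 40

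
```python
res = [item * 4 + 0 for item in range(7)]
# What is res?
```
Trace:
  item=0
  item=1
  item=2
  item=3
  item=4
  item=5
  item=6
  res=[0, 4, 8, 12, 16, 20, 24]

Final answer: [0, 4, 8, 12, 16, 20, 24]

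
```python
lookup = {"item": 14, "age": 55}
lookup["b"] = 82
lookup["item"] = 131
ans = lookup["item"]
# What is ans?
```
Trace:
  lookup={'item': 14, 'age': 55}
  lookup={'item': 14, 'age': 55, 'b': 82}
  lookup={'item': 131, 'age': 55, 'b': 82}
  lookup={'item': 131, 'age': 55, 'b': 82}, ans=131

Final answer: 131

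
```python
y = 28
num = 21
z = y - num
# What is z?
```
Trace:
  y=28
  y=28, num=21
  y=28, num=21, z=7

Final answer: 7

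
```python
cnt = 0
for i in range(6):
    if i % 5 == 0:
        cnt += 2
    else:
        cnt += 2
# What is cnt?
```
Trace:
  cnt=0
  cnt=2, i=0
  cnt=4, i=1
  cnt=6, i=2
  cnt=8, i=3
  cnt=10, i=4
  cnt=12, i=5

Final answer: 12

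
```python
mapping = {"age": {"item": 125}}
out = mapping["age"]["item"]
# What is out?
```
Trace:
  mapping={'age': {'item': 125}}
  mapping={'age': {'item': 125}}, out=125

Final answer: 125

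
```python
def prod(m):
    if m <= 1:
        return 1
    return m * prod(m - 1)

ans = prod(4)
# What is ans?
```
Call trace:
prod(m=4)
  prod(m=3)
    prod(m=2)
      prod(m=1)
      -> return 1
    -> return 2
  -> return 6
-> return 24

Final answer: 24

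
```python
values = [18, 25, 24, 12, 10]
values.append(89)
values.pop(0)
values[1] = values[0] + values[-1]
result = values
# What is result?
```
Trace:
  values=[18, 25, 24, 12, 10]
  values=[18, 25, 24, 12, 10, 89]
  values=[25, 24, 12, 10, 89]
  values=[25, 114, 12, 10, 89]
  values=[25, 114, 12, 10, 89], result=[25, 114, 12, 10, 89]

Final answer: [25, 114, 12, 10, 89]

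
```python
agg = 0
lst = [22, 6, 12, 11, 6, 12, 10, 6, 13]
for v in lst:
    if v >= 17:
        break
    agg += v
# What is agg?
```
Trace:
  agg=0
  agg=0, v=22

Final answer: 0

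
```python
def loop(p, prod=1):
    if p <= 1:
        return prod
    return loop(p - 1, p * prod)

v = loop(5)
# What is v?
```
Call trace:
loop(p=5, prod=1)
  loop(p=4, prod=5)
    loop(p=3, prod=20)
      loop(p=2, prod=60)
        loop(p=1, prod=120)
        -> return 120
      -> return 120
    -> return 120
  -> return 120
-> return 120

Final answer: 120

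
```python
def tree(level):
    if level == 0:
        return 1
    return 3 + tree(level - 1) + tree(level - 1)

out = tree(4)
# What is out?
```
Call trace (a repeated sub-call is expanded the first time; later identical calls just restate its return value):
tree(level=4)
  tree(level=3)
    tree(level=2)
      tree(level=1)
        tree(level=0)
        -> return 1
        tree(level=0)
        -> return 1
      -> return 5
      tree(level=1) -> return 5  (same call as traced above)
    -> return 13
    tree(level=2) -> return 13  (same call as traced above)
  -> return 29
  tree(level=3) -> return 29  (same call as traced above)
-> return 61

Final answer: 61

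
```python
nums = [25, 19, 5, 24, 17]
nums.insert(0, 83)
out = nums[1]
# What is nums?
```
Trace:
  nums=[25, 19, 5, 24, 17]
  nums=[83, 25, 19, 5, 24, 17]
  nums=[83, 25, 19, 5, 24, 17], out=25

Final answer: [83, 25, 19, 5, 24, 17]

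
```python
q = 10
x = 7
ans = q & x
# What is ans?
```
Trace:
  q=10
  q=10, x=7
  q=10, x=7, ans=2

Final answer: 2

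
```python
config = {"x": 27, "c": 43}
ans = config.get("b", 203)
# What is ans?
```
Trace:
  config={'x': 27, 'c': 43}
  config={'x': 27, 'c': 43}, ans=203

Final answer: 203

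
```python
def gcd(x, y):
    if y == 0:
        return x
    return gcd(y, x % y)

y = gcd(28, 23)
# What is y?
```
Call trace:
gcd(x=28, y=23)
  gcd(x=23, y=5)
    gcd(x=5, y=3)
      gcd(x=3, y=2)
        gcd(x=2, y=1)
          gcd(x=1, y=0)
          -> return 1
        -> return 1
      -> return 1
    -> return 1
  -> return 1
-> return 1

Final answer: 1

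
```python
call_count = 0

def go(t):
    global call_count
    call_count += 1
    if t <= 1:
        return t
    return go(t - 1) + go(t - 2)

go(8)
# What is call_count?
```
Call trace (a repeated sub-call is expanded the first time; later identical calls just restate its return value):
go(t=8)
  go(t=7)
    go(t=6)
      go(t=5)
        go(t=4)
          go(t=3)
            go(t=2)
              go(t=1)
              -> return 1
              go(t=0)
              -> return 0
            -> return 1
            go(t=1)
            -> return 1
          -> return 2
          go(t=2) -> return 1  (same call as traced above)
        -> return 3
        go(t=3) -> return 2  (same call as traced above)
      -> return 5
      go(t=4) -> return 3  (same call as traced above)
    -> return 8
    go(t=5) -> return 5  (same call as traced above)
  -> return 13
  go(t=6) -> return 8  (same call as traced above)
-> return 21

call_count is incremented once per call, so count the calls in each subtree. Let C(t) = number of calls made by go(t).
C(0) = C(1) = 1 (base case, no recursion); C(t) = 1 + C(t - 1) + C(t - 2) otherwise.
C(2) = 1 + C(1) + C(0) = 1 + 1 + 1 = 3
C(3) = 1 + C(2) + C(1) = 1 + 3 + 1 = 5
C(4) = 1 + C(3) + C(2) = 1 + 5 + 3 = 9
C(5) = 1 + C(4) + C(3) = 1 + 9 + 5 = 15
C(6) = 1 + C(5) + C(4) = 1 + 15 + 9 = 25
C(7) = 1 + C(6) + C(5) = 1 + 25 + 15 = 41
C(8) = 1 + C(7) + C(6) = 1 + 41 + 25 = 67
call_count = C(8) = 67

Final answer: 67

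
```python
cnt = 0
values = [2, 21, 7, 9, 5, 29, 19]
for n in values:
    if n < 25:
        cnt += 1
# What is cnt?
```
Trace:
  cnt=0
  cnt=1, n=2
  cnt=2, n=21
  cnt=3, n=7
  cnt=4, n=9
  cnt=5, n=5
  cnt=5, n=29
  cnt=6, n=19

Final answer: 6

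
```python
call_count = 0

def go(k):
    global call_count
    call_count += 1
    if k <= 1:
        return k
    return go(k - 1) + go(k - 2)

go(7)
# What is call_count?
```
Call trace (a repeated sub-call is expanded the first time; later identical calls just restate its return value):
go(k=7)
  go(k=6)
    go(k=5)
      go(k=4)
        go(k=3)
          go(k=2)
            go(k=1)
            -> return 1
            go(k=0)
            -> return 0
          -> return 1
          go(k=1)
          -> return 1
        -> return 2
        go(k=2) -> return 1  (same call as traced above)
      -> return 3
      go(k=3) -> return 2  (same call as traced above)
    -> return 5
    go(k=4) -> return 3  (same call as traced above)
  -> return 8
  go(k=5) -> return 5  (same call as traced above)
-> return 13

call_count is incremented once per call, so count the calls in each subtree. Let C(k) = number of calls made by go(k).
C(0) = C(1) = 1 (base case, no recursion); C(k) = 1 + C(k - 1) + C(k - 2) otherwise.
C(2) = 1 + C(1) + C(0) = 1 + 1 + 1 = 3
C(3) = 1 + C(2) + C(1) = 1 + 3 + 1 = 5
C(4) = 1 + C(3) + C(2) = 1 + 5 + 3 = 9
C(5) = 1 + C(4) + C(3) = 1 + 9 + 5 = 15
C(6) = 1 + C(5) + C(4) = 1 + 15 + 9 = 25
C(7) = 1 + C(6) + C(5) = 1 + 25 + 15 = 41
call_count = C(7) = 41

Final answer: 41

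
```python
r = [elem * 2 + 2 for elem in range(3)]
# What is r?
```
Trace:
  elem=0
  elem=1
  elem=2
  r=[2, 4, 6]

Final answer: [2, 4, 6]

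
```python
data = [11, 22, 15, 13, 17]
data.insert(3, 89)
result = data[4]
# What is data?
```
Trace:
  data=[11, 22, 15, 13, 17]
  data=[11, 22, 15, 89, 13, 17]
  data=[11, 22, 15, 89, 13, 17], result=13

Final answer: [11, 22, 15, 89, 13, 17]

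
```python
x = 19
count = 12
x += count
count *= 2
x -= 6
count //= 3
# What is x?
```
Trace:
  x=19
  x=19, count=12
  x=31, count=12
  x=31, count=24
  x=25, count=24
  x=25, count=8

Final answer: 25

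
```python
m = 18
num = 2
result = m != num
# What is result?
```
Trace:
  m=18
  m=18, num=2
  m=18, num=2, result=True

Final answer: True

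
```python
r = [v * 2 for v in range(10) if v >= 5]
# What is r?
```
Trace:
  v=0
  v=1
  v=2
  v=3
  v=4
  v=5
  v=6
  v=7
  v=8
  v=9
  r=[10, 12, 14, 16, 18]

Final answer: [10, 12, 14, 16, 18]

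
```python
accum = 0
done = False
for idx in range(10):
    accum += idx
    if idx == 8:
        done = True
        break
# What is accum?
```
Trace:
  accum=0
  accum=0, done=False
  accum=0, done=False, idx=0
  accum=1, done=False, idx=1
  accum=3, done=False, idx=2
  accum=6, done=False, idx=3
  accum=10, done=False, idx=4
  accum=15, done=False, idx=5
  accum=21, done=False, idx=6
  accum=28, done=False, idx=7
  accum=36, done=True, idx=8

Final answer: 36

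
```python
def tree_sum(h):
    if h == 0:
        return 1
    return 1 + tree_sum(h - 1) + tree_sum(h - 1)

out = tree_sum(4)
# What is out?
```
Call trace (a repeated sub-call is expanded the first time; later identical calls just restate its return value):
tree_sum(h=4)
  tree_sum(h=3)
    tree_sum(h=2)
      tree_sum(h=1)
        tree_sum(h=0)
        -> return 1
        tree_sum(h=0)
        -> return 1
      -> return 3
      tree_sum(h=1) -> return 3  (same call as traced above)
    -> return 7
    tree_sum(h=2) -> return 7  (same call as traced above)
  -> return 15
  tree_sum(h=3) -> return 15  (same call as traced above)
-> return 31

Final answer: 31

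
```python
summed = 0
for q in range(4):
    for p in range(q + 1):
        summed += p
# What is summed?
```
Trace:
  summed=0
  summed=0, q=0, p=0
  summed=0, q=1, p=0
  summed=1, q=1, p=1
  summed=1, q=2, p=0
  summed=2, q=2, p=1
  summed=4, q=2, p=2
  summed=4, q=3, p=0
  summed=5, q=3, p=1
  summed=7, q=3, p=2
  summed=10, q=3, p=3

Final answer: 10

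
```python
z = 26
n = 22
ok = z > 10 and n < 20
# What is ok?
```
Trace:
  z=26
  z=26, n=22
  z=26, n=22, ok=False

Final answer: False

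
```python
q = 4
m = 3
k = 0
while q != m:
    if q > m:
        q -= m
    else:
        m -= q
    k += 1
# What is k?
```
Trace:
  q=4
  q=4, m=3
  q=4, m=3, k=0
  q=1, m=3, k=1
  q=1, m=2, k=2
  q=1, m=1, k=3

Final answer: 3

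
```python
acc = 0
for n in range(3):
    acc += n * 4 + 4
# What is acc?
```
Trace:
  acc=0
  acc=4, n=0
  acc=12, n=1
  acc=24, n=2

Final answer: 24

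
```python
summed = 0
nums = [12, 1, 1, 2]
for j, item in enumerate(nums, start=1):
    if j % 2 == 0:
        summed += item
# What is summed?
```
Trace:
  summed=0
  summed=0, j=1, item=12
  summed=1, j=2, item=1
  summed=1, j=3, item=1
  summed=3, j=4, item=2

Final answer: 3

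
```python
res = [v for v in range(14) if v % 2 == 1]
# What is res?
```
Trace:
  v=0
  v=1
  v=2
  v=3
  v=4
  v=5
  v=6
  v=7
  v=8
  v=9
  v=10
  v=11
  v=12
  v=13
  res=[1, 3, 5, 7, 9, 11, 13]

Final answer: [1, 3, 5, 7, 9, 11, 13]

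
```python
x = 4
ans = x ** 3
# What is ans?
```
Trace:
  x=4
  x=4, ans=64

Final answer: 64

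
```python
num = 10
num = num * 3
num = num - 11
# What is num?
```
Trace:
  num=10
  num=30
  num=19

Final answer: 19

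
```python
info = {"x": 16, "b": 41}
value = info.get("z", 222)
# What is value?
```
Trace:
  info={'x': 16, 'b': 41}
  info={'x': 16, 'b': 41}, value=222

Final answer: 222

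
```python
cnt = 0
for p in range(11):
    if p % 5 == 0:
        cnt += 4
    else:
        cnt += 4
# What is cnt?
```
Trace:
  cnt=0
  cnt=4, p=0
  cnt=8, p=1
  cnt=12, p=2
  cnt=16, p=3
  cnt=20, p=4
  cnt=24, p=5
  cnt=28, p=6
  cnt=32, p=7
  cnt=36, p=8
  cnt=40, p=9
  cnt=44, p=10

Final answer: 44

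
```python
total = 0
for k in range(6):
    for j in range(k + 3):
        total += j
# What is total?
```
Trace:
  total=0
  total=0, k=0, j=0
  total=1, k=0, j=1
  total=3, k=0, j=2
  total=3, k=1, j=0
  total=4, k=1, j=1
  total=6, k=1, j=2
  total=9, k=1, j=3
  total=9, k=2, j=0
  total=10, k=2, j=1
  total=12, k=2, j=2
  total=15, k=2, j=3
  total=19, k=2, j=4
  total=19, k=3, j=0
  total=20, k=3, j=1
  total=22, k=3, j=2
  total=25, k=3, j=3
  total=29, k=3, j=4
  total=34, k=3, j=5
  total=34, k=4, j=0
  total=35, k=4, j=1
  total=37, k=4, j=2
  total=40, k=4, j=3
  total=44, k=4, j=4
  total=49, k=4, j=5
  total=55, k=4, j=6
  total=55, k=5, j=0
  total=56, k=5, j=1
  total=58, k=5, j=2
  total=61, k=5, j=3
  total=65, k=5, j=4
  total=70, k=5, j=5
  total=76, k=5, j=6
  total=83, k=5, j=7

Final answer: 83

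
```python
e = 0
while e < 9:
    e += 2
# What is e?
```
Trace:
  e=0
  e=2
  e=4
  e=6
  e=8
  e=10

Final answer: 10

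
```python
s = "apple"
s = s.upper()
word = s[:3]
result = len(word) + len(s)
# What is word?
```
Trace:
  s='apple'
  s='APPLE'
  s='APPLE', word='APP'
  s='APPLE', word='APP', result=8

Final answer: 'APP'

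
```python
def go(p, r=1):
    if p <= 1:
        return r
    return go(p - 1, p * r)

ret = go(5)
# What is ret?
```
Call trace:
go(p=5, r=1)
  go(p=4, r=5)
    go(p=3, r=20)
      go(p=2, r=60)
        go(p=1, r=120)
        -> return 120
      -> return 120
    -> return 120
  -> return 120
-> return 120

Final answer: 120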